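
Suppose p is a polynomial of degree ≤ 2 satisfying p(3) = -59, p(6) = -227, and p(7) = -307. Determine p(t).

Write p(t) = at^2 + bt + c. Substituting each data point gives a linear system:
  9a + 3b + c = -59
  36a + 6b + c = -227
  49a + 7b + c = -307
Solving the system yields a = -6, b = -2, c = 1.
So p(t) = -6t^2 - 2t + 1.
Check: p(7) = -307. ✓

p(t) = -6t^2 - 2t + 1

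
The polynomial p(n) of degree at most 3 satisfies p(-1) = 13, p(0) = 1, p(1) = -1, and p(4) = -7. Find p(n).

p(n) = -n^3 + 5n^2 - 6n + 1

Write p(n) = an^3 + bn^2 + cn + d. Substituting each data point gives a linear system:
  -a + b - c + d = 13
  d = 1
  a + b + c + d = -1
  64a + 16b + 4c + d = -7
Solving the system yields a = -1, b = 5, c = -6, d = 1.
So p(n) = -n^3 + 5n^2 - 6n + 1.
Check: p(1) = -1. ✓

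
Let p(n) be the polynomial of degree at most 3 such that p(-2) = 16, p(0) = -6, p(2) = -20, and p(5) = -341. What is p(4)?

-170

Using the Lagrange interpolation formula with nodes -2, 0, 2, 5:
  L_0(n) = n(n - 2)(n - 5) / -56
  L_1(n) = (n + 2)(n - 2)(n - 5) / 20
  L_2(n) = (n + 2)n(n - 5) / -24
  L_3(n) = (n + 2)n(n - 2) / 105
Then p(n) = 16·L_0(n) - 6·L_1(n) - 20·L_2(n) - 341·L_3(n).
Expanding and collecting terms gives p(n) = -3n³ + n² + 3n - 6.
Evaluating at n = 4: p(4) = -170.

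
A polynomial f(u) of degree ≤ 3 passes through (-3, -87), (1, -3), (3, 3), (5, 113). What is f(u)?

Write f(u) = au^3 + bu^2 + cu + d. Substituting each data point gives a linear system:
  -27a + 9b - 3c + d = -87
  a + b + c + d = -3
  27a + 9b + 3c + d = 3
  125a + 25b + 5c + d = 113
Solving the system yields a = 2, b = -5, c = -3, d = 3.
So f(u) = 2u³ - 5u² - 3u + 3.
Check: f(1) = -3. ✓

f(u) = 2u^3 - 5u^2 - 3u + 3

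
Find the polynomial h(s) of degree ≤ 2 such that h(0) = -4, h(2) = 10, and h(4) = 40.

h(s) = 2s^2 + 3s - 4

Write h(s) = as^2 + bs + c. Substituting each data point gives a linear system:
  c = -4
  4a + 2b + c = 10
  16a + 4b + c = 40
Solving the system yields a = 2, b = 3, c = -4.
So h(s) = 2s^2 + 3s - 4.
Check: h(0) = -4. ✓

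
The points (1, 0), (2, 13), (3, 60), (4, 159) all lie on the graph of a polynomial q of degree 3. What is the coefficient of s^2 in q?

Write q(s) = as^3 + bs^2 + cs + d. Substituting each data point gives a linear system:
  a + b + c + d = 0
  8a + 4b + 2c + d = 13
  27a + 9b + 3c + d = 60
  64a + 16b + 4c + d = 159
Solving the system yields a = 3, b = -1, c = -5, d = 3.
So q(s) = 3s^3 - s^2 - 5s + 3.
The coefficient of s^2 is -1.

-1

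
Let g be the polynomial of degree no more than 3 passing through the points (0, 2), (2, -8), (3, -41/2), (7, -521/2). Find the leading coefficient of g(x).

-1

Write g(x) = ax^3 + bx^2 + cx + d. Substituting each data point gives a linear system:
  d = 2
  8a + 4b + 2c + d = -8
  27a + 9b + 3c + d = -41/2
  343a + 49b + 7c + d = -521/2
Solving the system yields a = -1, b = 5/2, c = -6, d = 2.
So g(x) = -x³ + (5/2)x² - 6x + 2.
The leading coefficient is -1.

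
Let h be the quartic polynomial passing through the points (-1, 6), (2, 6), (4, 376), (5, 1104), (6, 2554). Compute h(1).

Using the Lagrange interpolation formula with nodes -1, 2, 4, 5, 6:
  L_0(n) = (n - 2)(n - 4)(n - 5)(n - 6) / 630
  L_1(n) = (n + 1)(n - 4)(n - 5)(n - 6) / -72
  L_2(n) = (n + 1)(n - 2)(n - 5)(n - 6) / 20
  L_3(n) = (n + 1)(n - 2)(n - 4)(n - 6) / -18
  L_4(n) = (n + 1)(n - 2)(n - 4)(n - 5) / 56
Then h(n) = 6·L_0(n) + 6·L_1(n) + 376·L_2(n) + 1104·L_3(n) + 2554·L_4(n).
Expanding and collecting terms gives h(n) = 3n⁴ - 6n³ - 2n² + 5n + 4.
Evaluating at n = 1: h(1) = 4.

4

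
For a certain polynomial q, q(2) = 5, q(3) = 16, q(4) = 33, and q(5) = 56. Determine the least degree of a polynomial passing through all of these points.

Forward differences of the values at t = 2, 3, 4, 5:
  q  : 5  16  33  56
  Δ  : 11  17  23
  Δ^2: 6  6
  Δ^3: 0
The second differences are constant (6) and nonzero, while all higher differences vanish, so the minimal degree is 2.

2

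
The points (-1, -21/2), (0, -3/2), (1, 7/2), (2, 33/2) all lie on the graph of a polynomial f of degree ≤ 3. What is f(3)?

99/2

Forward differences of the values at n = -1, 0, 1, 2:
  f  : -21/2  -3/2  7/2  33/2
  Δ  : 9  5  13
  Δ^2: -4  8
  Δ^3: 12
The third differences are constant, confirming degree 3.
Interpolating (Newton forward form) and evaluating at n = 3 gives f(3) = 99/2.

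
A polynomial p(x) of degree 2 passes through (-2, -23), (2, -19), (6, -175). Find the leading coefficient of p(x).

-5

Write p(x) = ax^2 + bx + c. Substituting each data point gives a linear system:
  4a - 2b + c = -23
  4a + 2b + c = -19
  36a + 6b + c = -175
Solving the system yields a = -5, b = 1, c = -1.
So p(x) = -5x^2 + x - 1.
The leading coefficient is -5.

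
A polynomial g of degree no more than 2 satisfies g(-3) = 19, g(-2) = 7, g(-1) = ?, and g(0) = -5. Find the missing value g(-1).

On equispaced nodes a degree-2 polynomial has vanishing third forward difference, so
  - g(-3) + 3·g(-2) - 3·g(-1) + g(0) = 0.
Substituting the known values and solving for g(-1):
  -3·g(-1) = 3
  g(-1) = -1.

-1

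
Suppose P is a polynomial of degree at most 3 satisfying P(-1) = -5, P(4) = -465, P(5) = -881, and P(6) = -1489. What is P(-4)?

271

Using the Lagrange interpolation formula with nodes -1, 4, 5, 6:
  L_0(x) = (x - 4)(x - 5)(x - 6) / -210
  L_1(x) = (x + 1)(x - 5)(x - 6) / 10
  L_2(x) = (x + 1)(x - 4)(x - 6) / -6
  L_3(x) = (x + 1)(x - 4)(x - 5) / 14
Then P(x) = -5·L_0(x) - 465·L_1(x) - 881·L_2(x) - 1489·L_3(x).
Expanding and collecting terms gives P(x) = -6x³ - 6x² + 4x - 1.
Evaluating at x = -4: P(-4) = 271.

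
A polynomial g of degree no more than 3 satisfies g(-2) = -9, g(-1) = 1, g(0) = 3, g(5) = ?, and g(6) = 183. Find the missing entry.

The 4 known points determine the degree-3 polynomial uniquely.
Write g(x) = ax^3 + bx^2 + cx + d. Substituting each data point gives a linear system:
  -8a + 4b - 2c + d = -9
  -a + b - c + d = 1
  d = 3
  216a + 36b + 6c + d = 183
Solving the system yields a = 1, b = -1, c = 0, d = 3.
So g(x) = x^3 - x^2 + 3.
Then g(5) = 103.

103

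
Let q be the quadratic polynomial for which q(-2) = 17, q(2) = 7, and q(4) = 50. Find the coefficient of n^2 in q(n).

Write q(n) = an^2 + bn + c. Substituting each data point gives a linear system:
  4a - 2b + c = 17
  4a + 2b + c = 7
  16a + 4b + c = 50
Solving the system yields a = 4, b = -5/2, c = -4.
So q(n) = 4n^2 - (5/2)n - 4.
The leading coefficient is 4.

4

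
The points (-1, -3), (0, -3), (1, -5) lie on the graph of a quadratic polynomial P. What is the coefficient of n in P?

Write P(n) = an^2 + bn + c. Substituting each data point gives a linear system:
  a - b + c = -3
  c = -3
  a + b + c = -5
Solving the system yields a = -1, b = -1, c = -3.
So P(n) = -n^2 - n - 3.
The coefficient of n is -1.

-1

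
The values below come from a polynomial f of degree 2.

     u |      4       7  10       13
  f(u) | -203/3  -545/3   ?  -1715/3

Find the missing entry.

-1049/3

The 3 known points determine the degree-2 polynomial uniquely.
Write f(u) = au^2 + bu + c. Substituting each data point gives a linear system:
  16a + 4b + c = -203/3
  49a + 7b + c = -545/3
  169a + 13b + c = -1715/3
Solving the system yields a = -3, b = -5, c = 1/3.
So f(u) = -3u^2 - 5u + 1/3.
Then f(10) = -1049/3.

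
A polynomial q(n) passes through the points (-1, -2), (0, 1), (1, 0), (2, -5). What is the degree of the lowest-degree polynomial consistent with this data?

2

Forward differences of the values at n = -1, 0, 1, 2:
  q  : -2  1  0  -5
  Δ  : 3  -1  -5
  Δ^2: -4  -4
  Δ^3: 0
The second differences are constant (-4) and nonzero, while all higher differences vanish, so the minimal degree is 2.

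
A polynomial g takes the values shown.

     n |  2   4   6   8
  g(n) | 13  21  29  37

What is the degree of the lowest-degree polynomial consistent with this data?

1

Forward differences of the values at n = 2, 4, 6, 8:
  g  : 13  21  29  37
  Δ  : 8  8  8
  Δ^2: 0  0
  Δ^3: 0
The first differences are constant (8) and nonzero, while all higher differences vanish, so the minimal degree is 1.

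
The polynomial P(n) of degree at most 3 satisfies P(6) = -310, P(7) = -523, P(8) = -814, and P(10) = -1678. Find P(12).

Using the Lagrange interpolation formula with nodes 6, 7, 8, 10:
  L_0(n) = (n - 7)(n - 8)(n - 10) / -8
  L_1(n) = (n - 6)(n - 8)(n - 10) / 3
  L_2(n) = (n - 6)(n - 7)(n - 10) / -4
  L_3(n) = (n - 6)(n - 7)(n - 8) / 24
Then P(n) = -310·L_0(n) - 523·L_1(n) - 814·L_2(n) - 1678·L_3(n).
Expanding and collecting terms gives P(n) = -2n^3 + 3n^2 + 2n + 2.
Evaluating at n = 12: P(12) = -2998.

-2998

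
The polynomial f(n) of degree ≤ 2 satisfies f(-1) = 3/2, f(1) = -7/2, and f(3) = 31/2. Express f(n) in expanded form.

f(n) = 3n^2 - (5/2)n - 4

Using the Lagrange interpolation formula with nodes -1, 1, 3:
  L_0(n) = (n - 1)(n - 3) / 8
  L_1(n) = (n + 1)(n - 3) / -4
  L_2(n) = (n + 1)(n - 1) / 8
Then f(n) = 3/2·L_0(n) - 7/2·L_1(n) + 31/2·L_2(n).
Expanding and collecting terms gives f(n) = 3n^2 - (5/2)n - 4.
Check: f(-1) = 3/2. ✓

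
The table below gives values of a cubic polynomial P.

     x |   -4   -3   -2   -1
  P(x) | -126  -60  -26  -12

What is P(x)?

Write P(x) = ax^3 + bx^2 + cx + d. Substituting each data point gives a linear system:
  -64a + 16b - 4c + d = -126
  -27a + 9b - 3c + d = -60
  -8a + 4b - 2c + d = -26
  -a + b - c + d = -12
Solving the system yields a = 2, b = 2, c = 6, d = -6.
So P(x) = 2x³ + 2x² + 6x - 6.
Check: P(-2) = -26. ✓

P(x) = 2x^3 + 2x^2 + 6x - 6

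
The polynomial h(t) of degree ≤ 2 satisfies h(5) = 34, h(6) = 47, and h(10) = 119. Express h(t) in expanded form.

Write h(t) = at^2 + bt + c. Substituting each data point gives a linear system:
  25a + 5b + c = 34
  36a + 6b + c = 47
  100a + 10b + c = 119
Solving the system yields a = 1, b = 2, c = -1.
So h(t) = t^2 + 2t - 1.
Check: h(5) = 34. ✓

h(t) = t^2 + 2t - 1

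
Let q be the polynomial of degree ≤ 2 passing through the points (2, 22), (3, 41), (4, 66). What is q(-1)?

1

Forward differences of the values at s = 2, 3, 4:
  q  : 22  41  66
  Δ  : 19  25
  Δ^2: 6
The second differences are constant, confirming degree 2.
Interpolating (Newton forward form) and evaluating at s = -1 gives q(-1) = 1.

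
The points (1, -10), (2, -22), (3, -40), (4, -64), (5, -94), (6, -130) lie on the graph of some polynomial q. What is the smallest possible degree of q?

Forward differences of the values at t = 1, 2, 3, 4, 5, 6:
  q  : -10  -22  -40  -64  -94  -130
  Δ  : -12  -18  -24  -30  -36
  Δ^2: -6  -6  -6  -6
  Δ^3: 0  0  0
  Δ^4: 0  0
  Δ^5: 0
The second differences are constant (-6) and nonzero, while all higher differences vanish, so the minimal degree is 2.

2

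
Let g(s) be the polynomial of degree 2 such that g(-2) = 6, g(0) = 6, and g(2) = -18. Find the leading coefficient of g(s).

-3

Write g(s) = as^2 + bs + c. Substituting each data point gives a linear system:
  4a - 2b + c = 6
  c = 6
  4a + 2b + c = -18
Solving the system yields a = -3, b = -6, c = 6.
So g(s) = -3s² - 6s + 6.
The leading coefficient is -3.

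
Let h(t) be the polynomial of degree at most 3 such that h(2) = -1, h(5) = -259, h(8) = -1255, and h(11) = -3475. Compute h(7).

-811

Forward differences of the values at t = 2, 5, 8, 11:
  h  : -1  -259  -1255  -3475
  Δ  : -258  -996  -2220
  Δ^2: -738  -1224
  Δ^3: -486
The third differences are constant, confirming degree 3.
Interpolating (Newton forward form) and evaluating at t = 7 gives h(7) = -811.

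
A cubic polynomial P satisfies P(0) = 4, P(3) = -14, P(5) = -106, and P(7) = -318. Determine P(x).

P(x) = -x^3 + 3x + 4

Write P(x) = ax^3 + bx^2 + cx + d. Substituting each data point gives a linear system:
  d = 4
  27a + 9b + 3c + d = -14
  125a + 25b + 5c + d = -106
  343a + 49b + 7c + d = -318
Solving the system yields a = -1, b = 0, c = 3, d = 4.
So P(x) = -x^3 + 3x + 4.
Check: P(5) = -106. ✓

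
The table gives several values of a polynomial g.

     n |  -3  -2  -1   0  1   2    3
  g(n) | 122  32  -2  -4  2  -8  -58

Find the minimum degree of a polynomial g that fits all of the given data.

3

Forward differences of the values at n = -3, -2, -1, 0, 1, 2, 3:
  g  : 122  32  -2  -4  2  -8  -58
  Δ  : -90  -34  -2  6  -10  -50
  Δ^2: 56  32  8  -16  -40
  Δ^3: -24  -24  -24  -24
  Δ^4: 0  0  0
  Δ^5: 0  0
  Δ^6: 0
The third differences are constant (-24) and nonzero, while all higher differences vanish, so the minimal degree is 3.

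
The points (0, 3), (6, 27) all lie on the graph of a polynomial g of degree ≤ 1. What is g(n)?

Write g(n) = an + b. Substituting each data point gives a linear system:
  b = 3
  6a + b = 27
Solving the system yields a = 4, b = 3.
So g(n) = 4n + 3.
Check: g(0) = 3. ✓

g(n) = 4n + 3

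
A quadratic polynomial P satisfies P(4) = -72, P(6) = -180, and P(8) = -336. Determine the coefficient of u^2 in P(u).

-6

Write P(u) = au^2 + bu + c. Substituting each data point gives a linear system:
  16a + 4b + c = -72
  36a + 6b + c = -180
  64a + 8b + c = -336
Solving the system yields a = -6, b = 6, c = 0.
So P(u) = -6u^2 + 6u.
The leading coefficient is -6.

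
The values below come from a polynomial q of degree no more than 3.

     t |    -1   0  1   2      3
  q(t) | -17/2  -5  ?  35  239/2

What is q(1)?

3/2

The 4 known points determine the degree-3 polynomial uniquely.
Write q(t) = at^3 + bt^2 + ct + d. Substituting each data point gives a linear system:
  -a + b - c + d = -17/2
  d = -5
  8a + 4b + 2c + d = 35
  27a + 9b + 3c + d = 239/2
Solving the system yields a = 4, b = 3/2, c = 1, d = -5.
So q(t) = 4t^3 + (3/2)t^2 + t - 5.
Then q(1) = 3/2.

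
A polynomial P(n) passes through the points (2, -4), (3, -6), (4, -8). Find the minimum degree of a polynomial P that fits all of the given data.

Forward differences of the values at n = 2, 3, 4:
  P  : -4  -6  -8
  Δ  : -2  -2
  Δ^2: 0
The first differences are constant (-2) and nonzero, while all higher differences vanish, so the minimal degree is 1.

1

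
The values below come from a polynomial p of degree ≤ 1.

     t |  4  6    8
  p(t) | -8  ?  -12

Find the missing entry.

-10

On equispaced nodes a degree-1 polynomial has vanishing second forward difference, so
  p(4) - 2·p(6) + p(8) = 0.
Substituting the known values and solving for p(6):
  -2·p(6) = 20
  p(6) = -10.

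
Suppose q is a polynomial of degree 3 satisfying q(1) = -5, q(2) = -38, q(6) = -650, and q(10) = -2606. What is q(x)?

q(x) = -2x^3 - 6x^2 - x + 4

Using the Lagrange interpolation formula with nodes 1, 2, 6, 10:
  L_0(x) = (x - 2)(x - 6)(x - 10) / -45
  L_1(x) = (x - 1)(x - 6)(x - 10) / 32
  L_2(x) = (x - 1)(x - 2)(x - 10) / -80
  L_3(x) = (x - 1)(x - 2)(x - 6) / 288
Then q(x) = -5·L_0(x) - 38·L_1(x) - 650·L_2(x) - 2606·L_3(x).
Expanding and collecting terms gives q(x) = -2x^3 - 6x^2 - x + 4.
Check: q(6) = -650. ✓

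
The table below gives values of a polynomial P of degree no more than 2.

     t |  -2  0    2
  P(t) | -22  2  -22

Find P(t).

Write P(t) = at^2 + bt + c. Substituting each data point gives a linear system:
  4a - 2b + c = -22
  c = 2
  4a + 2b + c = -22
Solving the system yields a = -6, b = 0, c = 2.
So P(t) = -6t^2 + 2.
Check: P(-2) = -22. ✓

P(t) = -6t^2 + 2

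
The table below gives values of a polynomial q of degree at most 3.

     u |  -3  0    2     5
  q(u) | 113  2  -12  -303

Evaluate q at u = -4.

Using the Lagrange interpolation formula with nodes -3, 0, 2, 5:
  L_0(u) = u(u - 2)(u - 5) / -120
  L_1(u) = (u + 3)(u - 2)(u - 5) / 30
  L_2(u) = (u + 3)u(u - 5) / -30
  L_3(u) = (u + 3)u(u - 2) / 120
Then q(u) = 113·L_0(u) + 2·L_1(u) - 12·L_2(u) - 303·L_3(u).
Expanding and collecting terms gives q(u) = -3u^3 + 3u^2 - u + 2.
Evaluating at u = -4: q(-4) = 246.

246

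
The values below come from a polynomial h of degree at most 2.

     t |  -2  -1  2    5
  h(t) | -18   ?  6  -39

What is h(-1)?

-3

The 3 known points determine the degree-2 polynomial uniquely.
Write h(t) = at^2 + bt + c. Substituting each data point gives a linear system:
  4a - 2b + c = -18
  4a + 2b + c = 6
  25a + 5b + c = -39
Solving the system yields a = -3, b = 6, c = 6.
So h(t) = -3t^2 + 6t + 6.
Then h(-1) = -3.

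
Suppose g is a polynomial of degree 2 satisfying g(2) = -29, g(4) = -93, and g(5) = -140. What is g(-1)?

Using the Lagrange interpolation formula with nodes 2, 4, 5:
  L_0(n) = (n - 4)(n - 5) / 6
  L_1(n) = (n - 2)(n - 5) / -2
  L_2(n) = (n - 2)(n - 4) / 3
Then g(n) = -29·L_0(n) - 93·L_1(n) - 140·L_2(n).
Expanding and collecting terms gives g(n) = -5n^2 - 2n - 5.
Evaluating at n = -1: g(-1) = -8.

-8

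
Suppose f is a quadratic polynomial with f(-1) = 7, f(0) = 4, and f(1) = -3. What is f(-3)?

Using the Lagrange interpolation formula with nodes -1, 0, 1:
  L_0(x) = x(x - 1) / 2
  L_1(x) = (x + 1)(x - 1) / -1
  L_2(x) = (x + 1)x / 2
Then f(x) = 7·L_0(x) + 4·L_1(x) - 3·L_2(x).
Expanding and collecting terms gives f(x) = -2x^2 - 5x + 4.
Evaluating at x = -3: f(-3) = 1.

1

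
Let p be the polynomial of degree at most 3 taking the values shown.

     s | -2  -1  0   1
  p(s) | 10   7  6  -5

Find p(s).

p(s) = -2s^3 - 5s^2 - 4s + 6

Using the Lagrange interpolation formula with nodes -2, -1, 0, 1:
  L_0(s) = (s + 1)s(s - 1) / -6
  L_1(s) = (s + 2)s(s - 1) / 2
  L_2(s) = (s + 2)(s + 1)(s - 1) / -2
  L_3(s) = (s + 2)(s + 1)s / 6
Then p(s) = 10·L_0(s) + 7·L_1(s) + 6·L_2(s) - 5·L_3(s).
Expanding and collecting terms gives p(s) = -2s^3 - 5s^2 - 4s + 6.
Check: p(0) = 6. ✓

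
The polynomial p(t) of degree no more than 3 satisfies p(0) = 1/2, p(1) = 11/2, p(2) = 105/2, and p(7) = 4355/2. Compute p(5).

Using the Lagrange interpolation formula with nodes 0, 1, 2, 7:
  L_0(t) = (t - 1)(t - 2)(t - 7) / -14
  L_1(t) = t(t - 2)(t - 7) / 6
  L_2(t) = t(t - 1)(t - 7) / -10
  L_3(t) = t(t - 1)(t - 2) / 210
Then p(t) = 1/2·L_0(t) + 11/2·L_1(t) + 105/2·L_2(t) + 4355/2·L_3(t).
Expanding and collecting terms gives p(t) = 6t^3 + 3t^2 - 4t + 1/2.
Evaluating at t = 5: p(5) = 1611/2.

1611/2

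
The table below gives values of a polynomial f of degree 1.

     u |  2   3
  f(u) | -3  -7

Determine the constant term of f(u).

Write f(u) = au + b. Substituting each data point gives a linear system:
  2a + b = -3
  3a + b = -7
Solving the system yields a = -4, b = 5.
So f(u) = -4u + 5.
The constant term is 5.

5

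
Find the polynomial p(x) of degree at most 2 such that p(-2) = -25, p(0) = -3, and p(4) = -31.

Write p(x) = ax^2 + bx + c. Substituting each data point gives a linear system:
  4a - 2b + c = -25
  c = -3
  16a + 4b + c = -31
Solving the system yields a = -3, b = 5, c = -3.
So p(x) = -3x^2 + 5x - 3.
Check: p(-2) = -25. ✓

p(x) = -3x^2 + 5x - 3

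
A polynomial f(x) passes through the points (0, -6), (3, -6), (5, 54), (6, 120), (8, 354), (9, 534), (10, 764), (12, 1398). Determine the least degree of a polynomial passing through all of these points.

3

Divided differences on the nodes 0, 3, 5, 6, 8, 9, 10, 12:
  order 0: -6  -6  54  120  354  534  764  1398
  order 1: 0  30  66  117  180  230  317
  order 2: 6  12  17  21  25  29
  order 3: 1  1  1  1  1
  order 4: 0  0  0  0
  order 5: 0  0  0
  order 6: 0  0
  order 7: 0
The order-3 divided differences are all 1 (nonzero) and every higher order vanishes, so the data lies on a polynomial of degree exactly 3.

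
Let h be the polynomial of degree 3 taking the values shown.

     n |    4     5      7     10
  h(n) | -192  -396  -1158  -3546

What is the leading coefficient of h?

-4

Write h(n) = an^3 + bn^2 + cn + d. Substituting each data point gives a linear system:
  64a + 16b + 4c + d = -192
  125a + 25b + 5c + d = -396
  343a + 49b + 7c + d = -1158
  1000a + 100b + 10c + d = -3546
Solving the system yields a = -4, b = 5, c = -5, d = 4.
So h(n) = -4n^3 + 5n^2 - 5n + 4.
The leading coefficient is -4.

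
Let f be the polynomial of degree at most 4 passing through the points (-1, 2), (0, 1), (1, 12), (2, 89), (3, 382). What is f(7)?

Forward differences of the values at u = -1, 0, 1, 2, 3:
  f  : 2  1  12  89  382
  Δ  : -1  11  77  293
  Δ^2: 12  66  216
  Δ^3: 54  150
  Δ^4: 96
The fourth differences are constant, confirming degree 4.
Interpolating (Newton forward form) and evaluating at u = 7 gives f(7) = 10074.

10074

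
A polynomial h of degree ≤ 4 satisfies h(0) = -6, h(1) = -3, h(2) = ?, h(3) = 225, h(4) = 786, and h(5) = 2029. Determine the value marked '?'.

34

On equispaced nodes a degree-4 polynomial has vanishing fifth forward difference, so
  - h(0) + 5·h(1) - 10·h(2) + 10·h(3) - 5·h(4) + h(5) = 0.
Substituting the known values and solving for h(2):
  -10·h(2) = -340
  h(2) = 34.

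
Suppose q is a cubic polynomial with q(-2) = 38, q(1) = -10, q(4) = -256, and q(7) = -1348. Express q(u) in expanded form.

Write q(u) = au^3 + bu^2 + cu + d. Substituting each data point gives a linear system:
  -8a + 4b - 2c + d = 38
  a + b + c + d = -10
  64a + 16b + 4c + d = -256
  343a + 49b + 7c + d = -1348
Solving the system yields a = -4, b = 1, c = -3, d = -4.
So q(u) = -4u^3 + u^2 - 3u - 4.
Check: q(1) = -10. ✓

q(u) = -4u^3 + u^2 - 3u - 4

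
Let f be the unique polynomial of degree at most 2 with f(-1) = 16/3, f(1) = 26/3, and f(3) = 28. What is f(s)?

Write f(s) = as^2 + bs + c. Substituting each data point gives a linear system:
  a - b + c = 16/3
  a + b + c = 26/3
  9a + 3b + c = 28
Solving the system yields a = 2, b = 5/3, c = 5.
So f(s) = 2s^2 + (5/3)s + 5.
Check: f(3) = 28. ✓

f(s) = 2s^2 + (5/3)s + 5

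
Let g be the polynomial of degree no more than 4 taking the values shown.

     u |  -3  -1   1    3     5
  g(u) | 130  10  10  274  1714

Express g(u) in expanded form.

Write g(u) = au^4 + bu^3 + cu^2 + du + e. Substituting each data point gives a linear system:
  81a - 27b + 9c - 3d + e = 130
  a - b + c - d + e = 10
  a + b + c + d + e = 10
  81a + 27b + 9c + 3d + e = 274
  625a + 125b + 25c + 5d + e = 1714
Solving the system yields a = 2, b = 3, c = 4, d = -3, e = 4.
So g(u) = 2u^4 + 3u^3 + 4u^2 - 3u + 4.
Check: g(3) = 274. ✓

g(u) = 2u^4 + 3u^3 + 4u^2 - 3u + 4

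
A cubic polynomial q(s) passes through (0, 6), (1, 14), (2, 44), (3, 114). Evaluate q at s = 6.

Using the Lagrange interpolation formula with nodes 0, 1, 2, 3:
  L_0(s) = (s - 1)(s - 2)(s - 3) / -6
  L_1(s) = s(s - 2)(s - 3) / 2
  L_2(s) = s(s - 1)(s - 3) / -2
  L_3(s) = s(s - 1)(s - 2) / 6
Then q(s) = 6·L_0(s) + 14·L_1(s) + 44·L_2(s) + 114·L_3(s).
Expanding and collecting terms gives q(s) = 3s^3 + 2s^2 + 3s + 6.
Evaluating at s = 6: q(6) = 744.

744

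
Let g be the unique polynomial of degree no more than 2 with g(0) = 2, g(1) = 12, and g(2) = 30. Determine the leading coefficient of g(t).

Write g(t) = at^2 + bt + c. Substituting each data point gives a linear system:
  c = 2
  a + b + c = 12
  4a + 2b + c = 30
Solving the system yields a = 4, b = 6, c = 2.
So g(t) = 4t² + 6t + 2.
The leading coefficient is 4.

4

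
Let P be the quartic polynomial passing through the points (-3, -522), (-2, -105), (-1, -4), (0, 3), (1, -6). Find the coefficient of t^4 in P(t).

Write P(t) = at^4 + bt^3 + ct^2 + dt + e. Substituting each data point gives a linear system:
  81a - 27b + 9c - 3d + e = -522
  16a - 8b + 4c - 2d + e = -105
  a - b + c - d + e = -4
  e = 3
  a + b + c + d + e = -6
Solving the system yields a = -6, b = 1, c = -2, d = -2, e = 3.
So P(t) = -6t^4 + t^3 - 2t^2 - 2t + 3.
The leading coefficient is -6.

-6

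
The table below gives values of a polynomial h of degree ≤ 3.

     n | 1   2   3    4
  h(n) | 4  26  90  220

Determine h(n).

Write h(n) = an^3 + bn^2 + cn + d. Substituting each data point gives a linear system:
  a + b + c + d = 4
  8a + 4b + 2c + d = 26
  27a + 9b + 3c + d = 90
  64a + 16b + 4c + d = 220
Solving the system yields a = 4, b = -3, c = 3, d = 0.
So h(n) = 4n³ - 3n² + 3n.
Check: h(3) = 90. ✓

h(n) = 4n^3 - 3n^2 + 3n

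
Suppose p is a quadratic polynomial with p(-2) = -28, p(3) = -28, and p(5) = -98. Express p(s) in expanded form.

Write p(s) = as^2 + bs + c. Substituting each data point gives a linear system:
  4a - 2b + c = -28
  9a + 3b + c = -28
  25a + 5b + c = -98
Solving the system yields a = -5, b = 5, c = 2.
So p(s) = -5s^2 + 5s + 2.
Check: p(-2) = -28. ✓

p(s) = -5s^2 + 5s + 2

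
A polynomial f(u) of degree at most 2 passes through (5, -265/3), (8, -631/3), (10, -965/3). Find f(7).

Using the Lagrange interpolation formula with nodes 5, 8, 10:
  L_0(u) = (u - 8)(u - 10) / 15
  L_1(u) = (u - 5)(u - 10) / -6
  L_2(u) = (u - 5)(u - 8) / 10
Then f(u) = -265/3·L_0(u) - 631/3·L_1(u) - 965/3·L_2(u).
Expanding and collecting terms gives f(u) = -3u² - (5/3)u - 5.
Evaluating at u = 7: f(7) = -491/3.

-491/3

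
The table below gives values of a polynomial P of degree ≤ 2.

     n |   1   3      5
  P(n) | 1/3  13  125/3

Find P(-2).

34/3

Using the Lagrange interpolation formula with nodes 1, 3, 5:
  L_0(n) = (n - 3)(n - 5) / 8
  L_1(n) = (n - 1)(n - 5) / -4
  L_2(n) = (n - 1)(n - 3) / 8
Then P(n) = 1/3·L_0(n) + 13·L_1(n) + 125/3·L_2(n).
Expanding and collecting terms gives P(n) = 2n^2 - (5/3)n.
Evaluating at n = -2: P(-2) = 34/3.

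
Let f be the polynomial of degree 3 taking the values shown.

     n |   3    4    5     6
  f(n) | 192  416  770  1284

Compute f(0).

Write f(n) = an^3 + bn^2 + cn + d. Substituting each data point gives a linear system:
  27a + 9b + 3c + d = 192
  64a + 16b + 4c + d = 416
  125a + 25b + 5c + d = 770
  216a + 36b + 6c + d = 1284
Solving the system yields a = 5, b = 5, c = 4, d = 0.
So f(n) = 5n^3 + 5n^2 + 4n.
Then f(0) = 0.

0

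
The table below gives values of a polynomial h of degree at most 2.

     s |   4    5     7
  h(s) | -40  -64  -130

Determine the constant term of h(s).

-4

Write h(s) = as^2 + bs + c. Substituting each data point gives a linear system:
  16a + 4b + c = -40
  25a + 5b + c = -64
  49a + 7b + c = -130
Solving the system yields a = -3, b = 3, c = -4.
So h(s) = -3s² + 3s - 4.
The constant term is -4.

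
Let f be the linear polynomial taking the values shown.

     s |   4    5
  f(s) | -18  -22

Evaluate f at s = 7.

Using the Lagrange interpolation formula with nodes 4, 5:
  L_0(s) = (s - 5) / -1
  L_1(s) = (s - 4) / 1
Then f(s) = -18·L_0(s) - 22·L_1(s).
Expanding and collecting terms gives f(s) = -4s - 2.
Evaluating at s = 7: f(7) = -30.

-30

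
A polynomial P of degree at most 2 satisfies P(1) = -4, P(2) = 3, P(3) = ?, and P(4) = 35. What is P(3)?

16

The 3 known points determine the degree-2 polynomial uniquely.
Write P(s) = as^2 + bs + c. Substituting each data point gives a linear system:
  a + b + c = -4
  4a + 2b + c = 3
  16a + 4b + c = 35
Solving the system yields a = 3, b = -2, c = -5.
So P(s) = 3s^2 - 2s - 5.
Then P(3) = 16.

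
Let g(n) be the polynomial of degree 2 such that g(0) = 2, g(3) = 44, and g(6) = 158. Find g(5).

112

Using the Lagrange interpolation formula with nodes 0, 3, 6:
  L_0(n) = (n - 3)(n - 6) / 18
  L_1(n) = n(n - 6) / -9
  L_2(n) = n(n - 3) / 18
Then g(n) = 2·L_0(n) + 44·L_1(n) + 158·L_2(n).
Expanding and collecting terms gives g(n) = 4n² + 2n + 2.
Evaluating at n = 5: g(5) = 112.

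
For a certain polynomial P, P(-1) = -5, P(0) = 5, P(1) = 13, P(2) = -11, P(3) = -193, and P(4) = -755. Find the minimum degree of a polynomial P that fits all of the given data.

Forward differences of the values at s = -1, 0, 1, 2, 3, 4:
  P  : -5  5  13  -11  -193  -755
  Δ  : 10  8  -24  -182  -562
  Δ^2: -2  -32  -158  -380
  Δ^3: -30  -126  -222
  Δ^4: -96  -96
  Δ^5: 0
The fourth differences are constant (-96) and nonzero, while all higher differences vanish, so the minimal degree is 4.

4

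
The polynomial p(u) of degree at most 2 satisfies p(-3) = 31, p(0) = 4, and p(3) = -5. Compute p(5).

-1

Write p(u) = au^2 + bu + c. Substituting each data point gives a linear system:
  9a - 3b + c = 31
  c = 4
  9a + 3b + c = -5
Solving the system yields a = 1, b = -6, c = 4.
So p(u) = u^2 - 6u + 4.
Then p(5) = -1.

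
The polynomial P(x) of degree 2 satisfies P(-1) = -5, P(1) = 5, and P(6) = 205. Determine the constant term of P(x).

Write P(x) = ax^2 + bx + c. Substituting each data point gives a linear system:
  a - b + c = -5
  a + b + c = 5
  36a + 6b + c = 205
Solving the system yields a = 5, b = 5, c = -5.
So P(x) = 5x² + 5x - 5.
The constant term is -5.

-5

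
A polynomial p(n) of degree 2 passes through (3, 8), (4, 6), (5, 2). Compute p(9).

Write p(n) = an^2 + bn + c. Substituting each data point gives a linear system:
  9a + 3b + c = 8
  16a + 4b + c = 6
  25a + 5b + c = 2
Solving the system yields a = -1, b = 5, c = 2.
So p(n) = -n^2 + 5n + 2.
Then p(9) = -34.

-34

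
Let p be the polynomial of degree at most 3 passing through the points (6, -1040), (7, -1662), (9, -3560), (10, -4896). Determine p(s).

Write p(s) = as^3 + bs^2 + cs + d. Substituting each data point gives a linear system:
  216a + 36b + 6c + d = -1040
  343a + 49b + 7c + d = -1662
  729a + 81b + 9c + d = -3560
  1000a + 100b + 10c + d = -4896
Solving the system yields a = -5, b = 1, c = 0, d = 4.
So p(s) = -5s³ + s² + 4.
Check: p(10) = -4896. ✓

p(s) = -5s^3 + s^2 + 4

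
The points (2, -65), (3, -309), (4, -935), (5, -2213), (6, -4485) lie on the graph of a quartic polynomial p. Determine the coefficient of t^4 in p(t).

-3

Write p(t) = at^4 + bt^3 + ct^2 + dt + e. Substituting each data point gives a linear system:
  16a + 8b + 4c + 2d + e = -65
  81a + 27b + 9c + 3d + e = -309
  256a + 64b + 16c + 4d + e = -935
  625a + 125b + 25c + 5d + e = -2213
  1296a + 216b + 36c + 6d + e = -4485
Solving the system yields a = -3, b = -3, c = 1, d = 3, e = -3.
So p(t) = -3t^4 - 3t^3 + t^2 + 3t - 3.
The leading coefficient is -3.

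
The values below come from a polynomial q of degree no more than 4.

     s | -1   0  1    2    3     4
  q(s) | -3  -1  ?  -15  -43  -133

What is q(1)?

On equispaced nodes a degree-4 polynomial has vanishing fifth forward difference, so
  - q(-1) + 5·q(0) - 10·q(1) + 10·q(2) - 5·q(3) + q(4) = 0.
Substituting the known values and solving for q(1):
  -10·q(1) = 70
  q(1) = -7.

-7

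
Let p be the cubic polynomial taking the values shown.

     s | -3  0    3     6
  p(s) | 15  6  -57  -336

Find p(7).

-505

Using the Lagrange interpolation formula with nodes -3, 0, 3, 6:
  L_0(s) = s(s - 3)(s - 6) / -162
  L_1(s) = (s + 3)(s - 3)(s - 6) / 54
  L_2(s) = (s + 3)s(s - 6) / -54
  L_3(s) = (s + 3)s(s - 3) / 162
Then p(s) = 15·L_0(s) + 6·L_1(s) - 57·L_2(s) - 336·L_3(s).
Expanding and collecting terms gives p(s) = -s³ - 3s² - 3s + 6.
Evaluating at s = 7: p(7) = -505.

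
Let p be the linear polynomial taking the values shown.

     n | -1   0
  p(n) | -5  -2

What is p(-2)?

Using the Lagrange interpolation formula with nodes -1, 0:
  L_0(n) = n / -1
  L_1(n) = (n + 1) / 1
Then p(n) = -5·L_0(n) - 2·L_1(n).
Expanding and collecting terms gives p(n) = 3n - 2.
Evaluating at n = -2: p(-2) = -8.

-8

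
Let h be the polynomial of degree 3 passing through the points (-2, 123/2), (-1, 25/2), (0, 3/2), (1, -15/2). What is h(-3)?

Write h(x) = ax^3 + bx^2 + cx + d. Substituting each data point gives a linear system:
  -8a + 4b - 2c + d = 123/2
  -a + b - c + d = 25/2
  d = 3/2
  a + b + c + d = -15/2
Solving the system yields a = -6, b = 1, c = -4, d = 3/2.
So h(x) = -6x³ + x² - 4x + 3/2.
Then h(-3) = 369/2.

369/2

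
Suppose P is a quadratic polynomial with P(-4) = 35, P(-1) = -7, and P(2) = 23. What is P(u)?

P(u) = 4u^2 + 6u - 5

Write P(u) = au^2 + bu + c. Substituting each data point gives a linear system:
  16a - 4b + c = 35
  a - b + c = -7
  4a + 2b + c = 23
Solving the system yields a = 4, b = 6, c = -5.
So P(u) = 4u^2 + 6u - 5.
Check: P(-4) = 35. ✓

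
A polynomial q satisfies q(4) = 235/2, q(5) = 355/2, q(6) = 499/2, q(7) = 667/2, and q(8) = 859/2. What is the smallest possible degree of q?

2

Forward differences of the values at x = 4, 5, 6, 7, 8:
  q  : 235/2  355/2  499/2  667/2  859/2
  Δ  : 60  72  84  96
  Δ^2: 12  12  12
  Δ^3: 0  0
  Δ^4: 0
The second differences are constant (12) and nonzero, while all higher differences vanish, so the minimal degree is 2.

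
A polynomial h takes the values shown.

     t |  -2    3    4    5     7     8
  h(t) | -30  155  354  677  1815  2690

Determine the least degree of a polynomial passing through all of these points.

3

Divided differences on the nodes -2, 3, 4, 5, 7, 8:
  order 0: -30  155  354  677  1815  2690
  order 1: 37  199  323  569  875
  order 2: 27  62  82  102
  order 3: 5  5  5
  order 4: 0  0
  order 5: 0
The order-3 divided differences are all 5 (nonzero) and every higher order vanishes, so the data lies on a polynomial of degree exactly 3.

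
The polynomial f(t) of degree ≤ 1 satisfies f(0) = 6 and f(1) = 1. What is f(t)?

f(t) = -5t + 6

Using the Lagrange interpolation formula with nodes 0, 1:
  L_0(t) = (t - 1) / -1
  L_1(t) = t / 1
Then f(t) = 6·L_0(t) + 1·L_1(t).
Expanding and collecting terms gives f(t) = -5t + 6.
Check: f(0) = 6. ✓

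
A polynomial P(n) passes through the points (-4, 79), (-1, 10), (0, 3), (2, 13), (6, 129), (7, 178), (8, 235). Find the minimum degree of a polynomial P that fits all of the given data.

2

Divided differences on the nodes -4, -1, 0, 2, 6, 7, 8:
  order 0: 79  10  3  13  129  178  235
  order 1: -23  -7  5  29  49  57
  order 2: 4  4  4  4  4
  order 3: 0  0  0  0
  order 4: 0  0  0
  order 5: 0  0
  order 6: 0
The order-2 divided differences are all 4 (nonzero) and every higher order vanishes, so the data lies on a polynomial of degree exactly 2.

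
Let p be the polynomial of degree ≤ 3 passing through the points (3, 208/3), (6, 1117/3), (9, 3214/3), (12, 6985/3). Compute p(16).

Write p(x) = ax^3 + bx^2 + cx + d. Substituting each data point gives a linear system:
  27a + 9b + 3c + d = 208/3
  216a + 36b + 6c + d = 1117/3
  729a + 81b + 9c + d = 3214/3
  1728a + 144b + 12c + d = 6985/3
Solving the system yields a = 1, b = 4, c = 2, d = 1/3.
So p(x) = x³ + 4x² + 2x + 1/3.
Then p(16) = 15457/3.

15457/3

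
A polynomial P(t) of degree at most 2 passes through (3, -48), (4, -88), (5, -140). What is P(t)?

Write P(t) = at^2 + bt + c. Substituting each data point gives a linear system:
  9a + 3b + c = -48
  16a + 4b + c = -88
  25a + 5b + c = -140
Solving the system yields a = -6, b = 2, c = 0.
So P(t) = -6t² + 2t.
Check: P(3) = -48. ✓

P(t) = -6t^2 + 2t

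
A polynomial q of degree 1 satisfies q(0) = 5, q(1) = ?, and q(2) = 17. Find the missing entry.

The 2 known points determine the degree-1 polynomial uniquely.
Write q(n) = an + b. Substituting each data point gives a linear system:
  b = 5
  2a + b = 17
Solving the system yields a = 6, b = 5.
So q(n) = 6n + 5.
Then q(1) = 11.

11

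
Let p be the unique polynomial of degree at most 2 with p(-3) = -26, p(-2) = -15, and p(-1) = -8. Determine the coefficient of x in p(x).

1

Write p(x) = ax^2 + bx + c. Substituting each data point gives a linear system:
  9a - 3b + c = -26
  4a - 2b + c = -15
  a - b + c = -8
Solving the system yields a = -2, b = 1, c = -5.
So p(x) = -2x^2 + x - 5.
The coefficient of x is 1.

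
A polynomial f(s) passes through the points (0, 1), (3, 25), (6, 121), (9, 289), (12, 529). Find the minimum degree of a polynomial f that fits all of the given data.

2

Forward differences of the values at s = 0, 3, 6, 9, 12:
  f  : 1  25  121  289  529
  Δ  : 24  96  168  240
  Δ^2: 72  72  72
  Δ^3: 0  0
  Δ^4: 0
The second differences are constant (72) and nonzero, while all higher differences vanish, so the minimal degree is 2.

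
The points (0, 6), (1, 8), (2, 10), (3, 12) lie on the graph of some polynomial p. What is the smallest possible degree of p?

1

Forward differences of the values at x = 0, 1, 2, 3:
  p  : 6  8  10  12
  Δ  : 2  2  2
  Δ^2: 0  0
  Δ^3: 0
The first differences are constant (2) and nonzero, while all higher differences vanish, so the minimal degree is 1.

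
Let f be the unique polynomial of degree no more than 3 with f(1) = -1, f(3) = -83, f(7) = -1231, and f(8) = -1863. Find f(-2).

47

Write f(t) = at^3 + bt^2 + ct + d. Substituting each data point gives a linear system:
  a + b + c + d = -1
  27a + 9b + 3c + d = -83
  343a + 49b + 7c + d = -1231
  512a + 64b + 8c + d = -1863
Solving the system yields a = -4, b = 3, c = -1, d = 1.
So f(t) = -4t^3 + 3t^2 - t + 1.
Then f(-2) = 47.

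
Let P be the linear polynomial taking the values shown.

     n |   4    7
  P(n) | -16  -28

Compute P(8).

-32

Using the Lagrange interpolation formula with nodes 4, 7:
  L_0(n) = (n - 7) / -3
  L_1(n) = (n - 4) / 3
Then P(n) = -16·L_0(n) - 28·L_1(n).
Expanding and collecting terms gives P(n) = -4n.
Evaluating at n = 8: P(8) = -32.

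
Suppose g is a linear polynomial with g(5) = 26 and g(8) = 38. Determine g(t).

g(t) = 4t + 6

Write g(t) = at + b. Substituting each data point gives a linear system:
  5a + b = 26
  8a + b = 38
Solving the system yields a = 4, b = 6.
So g(t) = 4t + 6.
Check: g(8) = 38. ✓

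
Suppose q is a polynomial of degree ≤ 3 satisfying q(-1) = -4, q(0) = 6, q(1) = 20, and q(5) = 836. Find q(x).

q(x) = 6x^3 + 2x^2 + 6x + 6

Using the Lagrange interpolation formula with nodes -1, 0, 1, 5:
  L_0(x) = x(x - 1)(x - 5) / -12
  L_1(x) = (x + 1)(x - 1)(x - 5) / 5
  L_2(x) = (x + 1)x(x - 5) / -8
  L_3(x) = (x + 1)x(x - 1) / 120
Then q(x) = -4·L_0(x) + 6·L_1(x) + 20·L_2(x) + 836·L_3(x).
Expanding and collecting terms gives q(x) = 6x^3 + 2x^2 + 6x + 6.
Check: q(0) = 6. ✓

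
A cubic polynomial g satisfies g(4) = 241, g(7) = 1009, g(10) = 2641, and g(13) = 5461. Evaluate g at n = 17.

Write g(n) = an^3 + bn^2 + cn + d. Substituting each data point gives a linear system:
  64a + 16b + 4c + d = 241
  343a + 49b + 7c + d = 1009
  1000a + 100b + 10c + d = 2641
  2197a + 169b + 13c + d = 5461
Solving the system yields a = 2, b = 6, c = 4, d = 1.
So g(n) = 2n^3 + 6n^2 + 4n + 1.
Then g(17) = 11629.

11629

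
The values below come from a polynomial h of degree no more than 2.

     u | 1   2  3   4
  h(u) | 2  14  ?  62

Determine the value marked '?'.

On equispaced nodes a degree-2 polynomial has vanishing third forward difference, so
  - h(1) + 3·h(2) - 3·h(3) + h(4) = 0.
Substituting the known values and solving for h(3):
  -3·h(3) = -102
  h(3) = 34.

34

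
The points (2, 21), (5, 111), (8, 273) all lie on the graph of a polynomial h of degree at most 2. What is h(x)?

h(x) = 4x^2 + 2x + 1

Write h(x) = ax^2 + bx + c. Substituting each data point gives a linear system:
  4a + 2b + c = 21
  25a + 5b + c = 111
  64a + 8b + c = 273
Solving the system yields a = 4, b = 2, c = 1.
So h(x) = 4x^2 + 2x + 1.
Check: h(2) = 21. ✓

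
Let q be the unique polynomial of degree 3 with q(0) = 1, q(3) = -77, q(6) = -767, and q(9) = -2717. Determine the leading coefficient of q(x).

Write q(x) = ax^3 + bx^2 + cx + d. Substituting each data point gives a linear system:
  d = 1
  27a + 9b + 3c + d = -77
  216a + 36b + 6c + d = -767
  729a + 81b + 9c + d = -2717
Solving the system yields a = -4, b = 2, c = 4, d = 1.
So q(x) = -4x^3 + 2x^2 + 4x + 1.
The leading coefficient is -4.

-4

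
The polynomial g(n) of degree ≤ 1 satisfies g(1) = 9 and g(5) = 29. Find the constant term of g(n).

Write g(n) = an + b. Substituting each data point gives a linear system:
  a + b = 9
  5a + b = 29
Solving the system yields a = 5, b = 4.
So g(n) = 5n + 4.
The constant term is 4.

4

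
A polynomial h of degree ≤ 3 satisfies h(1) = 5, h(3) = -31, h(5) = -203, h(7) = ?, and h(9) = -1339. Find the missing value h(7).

-607

The 4 known points determine the degree-3 polynomial uniquely.
Write h(s) = as^3 + bs^2 + cs + d. Substituting each data point gives a linear system:
  a + b + c + d = 5
  27a + 9b + 3c + d = -31
  125a + 25b + 5c + d = -203
  729a + 81b + 9c + d = -1339
Solving the system yields a = -2, b = 1, c = 4, d = 2.
So h(s) = -2s³ + s² + 4s + 2.
Then h(7) = -607.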